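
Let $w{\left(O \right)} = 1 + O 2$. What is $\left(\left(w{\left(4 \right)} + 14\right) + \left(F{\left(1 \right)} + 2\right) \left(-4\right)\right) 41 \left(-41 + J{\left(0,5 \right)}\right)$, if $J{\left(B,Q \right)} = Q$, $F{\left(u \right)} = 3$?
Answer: $-4428$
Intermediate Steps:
$w{\left(O \right)} = 1 + 2 O$
$\left(\left(w{\left(4 \right)} + 14\right) + \left(F{\left(1 \right)} + 2\right) \left(-4\right)\right) 41 \left(-41 + J{\left(0,5 \right)}\right) = \left(\left(\left(1 + 2 \cdot 4\right) + 14\right) + \left(3 + 2\right) \left(-4\right)\right) 41 \left(-41 + 5\right) = \left(\left(\left(1 + 8\right) + 14\right) + 5 \left(-4\right)\right) 41 \left(-36\right) = \left(\left(9 + 14\right) - 20\right) 41 \left(-36\right) = \left(23 - 20\right) 41 \left(-36\right) = 3 \cdot 41 \left(-36\right) = 123 \left(-36\right) = -4428$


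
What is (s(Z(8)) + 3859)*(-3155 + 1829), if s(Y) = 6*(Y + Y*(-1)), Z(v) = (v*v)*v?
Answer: -5117034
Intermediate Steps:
Z(v) = v³ (Z(v) = v²*v = v³)
s(Y) = 0 (s(Y) = 6*(Y - Y) = 6*0 = 0)
(s(Z(8)) + 3859)*(-3155 + 1829) = (0 + 3859)*(-3155 + 1829) = 3859*(-1326) = -5117034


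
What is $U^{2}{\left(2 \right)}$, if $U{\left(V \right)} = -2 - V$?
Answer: $16$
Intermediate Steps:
$U^{2}{\left(2 \right)} = \left(-2 - 2\right)^{2} = \left(-4\right)^{2} = 16$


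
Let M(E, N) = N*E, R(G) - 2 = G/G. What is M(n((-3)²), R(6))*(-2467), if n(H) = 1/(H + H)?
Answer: -2467/6 ≈ -411.17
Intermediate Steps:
n(H) = 1/(2*H)
R(G) = 3 (R(G) = 2 + G/G = 2 + 1 = 3)
M(E, N) = E*N
M(n((-3)²), R(6))*(-2467) = ((1/(2*((-3)²)))*3)*(-2467) = (((½)/9)*3)*(-2467) = (((½)*(⅑))*3)*(-2467) = ((1/18)*3)*(-2467) = (⅙)*(-2467) = -2467/6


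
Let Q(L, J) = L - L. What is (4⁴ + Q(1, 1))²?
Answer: 65536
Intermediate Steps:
Q(L, J) = 0
(4⁴ + Q(1, 1))² = (4⁴ + 0)² = (256 + 0)² = 256² = 65536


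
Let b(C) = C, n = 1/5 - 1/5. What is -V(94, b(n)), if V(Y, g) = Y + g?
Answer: -94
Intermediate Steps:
n = 0 (n = 1*(1/5) - 1*1/5 = 1/5 - 1/5 = 0)
-V(94, b(n)) = -(94 + 0) = -1*94 = -94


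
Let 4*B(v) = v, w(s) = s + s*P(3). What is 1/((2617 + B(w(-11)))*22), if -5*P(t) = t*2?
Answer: 10/575861 ≈ 1.7365e-5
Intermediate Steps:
P(t) = -2*t/5 (P(t) = -t*2/5 = -2*t/5)
w(s) = -s/5 (w(s) = s + s*(-⅖*3) = s + s*(-6/5) = s - 6*s/5 = -s/5)
B(v) = v/4
1/((2617 + B(w(-11)))*22) = 1/((2617 + (-⅕*(-11))/4)*22) = (1/22)/(2617 + (¼)*(11/5)) = (1/22)/(2617 + 11/20) = (1/22)/(52351/20) = (20/52351)*(1/22) = 10/575861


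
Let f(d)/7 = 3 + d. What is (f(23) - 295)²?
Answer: 12769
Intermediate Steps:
f(d) = 21 + 7*d (f(d) = 7*(3 + d) = 21 + 7*d)
(f(23) - 295)² = ((21 + 7*23) - 295)² = ((21 + 161) - 295)² = (182 - 295)² = (-113)² = 12769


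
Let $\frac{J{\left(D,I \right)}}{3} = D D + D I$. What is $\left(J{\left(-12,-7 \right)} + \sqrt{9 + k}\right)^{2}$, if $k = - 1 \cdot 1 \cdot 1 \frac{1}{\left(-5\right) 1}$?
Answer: $\frac{\left(3420 + \sqrt{230}\right)^{2}}{25} \approx 4.7201 \cdot 10^{5}$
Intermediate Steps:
$k = \frac{1}{5}$ ($k = \left(-1\right) 1 \cdot 1 \frac{1}{-5} = - \frac{1 \left(-1\right)}{5} = \left(-1\right) \left(- \frac{1}{5}\right) = \frac{1}{5} \approx 0.2$)
$J{\left(D,I \right)} = 3 D^{2} + 3 D I$ ($J{\left(D,I \right)} = 3 \left(D D + D I\right) = 3 \left(D^{2} + D I\right) = 3 D^{2} + 3 D I$)
$\left(J{\left(-12,-7 \right)} + \sqrt{9 + k}\right)^{2} = \left(3 \left(-12\right) \left(-12 - 7\right) + \sqrt{9 + \frac{1}{5}}\right)^{2} = \left(3 \left(-12\right) \left(-19\right) + \sqrt{\frac{46}{5}}\right)^{2} = \left(684 + \frac{\sqrt{230}}{5}\right)^{2}$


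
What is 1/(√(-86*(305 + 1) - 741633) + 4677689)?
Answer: 4677689/21880775148670 - I*√767949/21880775148670 ≈ 2.1378e-7 - 4.005e-11*I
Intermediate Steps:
1/(√(-86*(305 + 1) - 741633) + 4677689) = 1/(√(-86*306 - 741633) + 4677689) = 1/(√(-26316 - 741633) + 4677689) = 1/(√(-767949) + 4677689) = 1/(I*√767949 + 4677689) = 1/(4677689 + I*√767949)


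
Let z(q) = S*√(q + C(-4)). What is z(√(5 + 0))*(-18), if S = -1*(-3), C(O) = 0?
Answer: -54*5^(¼) ≈ -80.749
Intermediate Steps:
S = 3
z(q) = 3*√q (z(q) = 3*√(q + 0) = 3*√q)
z(√(5 + 0))*(-18) = (3*√(√(5 + 0)))*(-18) = (3*√(√5))*(-18) = (3*5^(¼))*(-18) = -54*5^(¼)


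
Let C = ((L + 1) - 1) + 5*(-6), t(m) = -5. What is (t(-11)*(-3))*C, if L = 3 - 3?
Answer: -450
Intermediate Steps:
L = 0
C = -30 (C = ((0 + 1) - 1) + 5*(-6) = (1 - 1) - 30 = 0 - 30 = -30)
(t(-11)*(-3))*C = -5*(-3)*(-30) = 15*(-30) = -450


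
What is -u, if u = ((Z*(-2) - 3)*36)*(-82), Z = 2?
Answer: -20664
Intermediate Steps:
u = 20664 (u = ((2*(-2) - 3)*36)*(-82) = ((-4 - 3)*36)*(-82) = -7*36*(-82) = -252*(-82) = 20664)
-u = -1*20664 = -20664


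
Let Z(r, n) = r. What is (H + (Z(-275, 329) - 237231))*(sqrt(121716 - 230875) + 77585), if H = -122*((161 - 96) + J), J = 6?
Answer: -19098944280 - 246168*I*sqrt(109159) ≈ -1.9099e+10 - 8.1332e+7*I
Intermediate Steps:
H = -8662 (H = -122*((161 - 96) + 6) = -122*(65 + 6) = -122*71 = -8662)
(H + (Z(-275, 329) - 237231))*(sqrt(121716 - 230875) + 77585) = (-8662 + (-275 - 237231))*(sqrt(121716 - 230875) + 77585) = (-8662 - 237506)*(sqrt(-109159) + 77585) = -246168*(I*sqrt(109159) + 77585) = -246168*(77585 + I*sqrt(109159)) = -19098944280 - 246168*I*sqrt(109159)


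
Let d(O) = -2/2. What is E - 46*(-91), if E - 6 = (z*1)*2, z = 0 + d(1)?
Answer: 4190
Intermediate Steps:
d(O) = -1 (d(O) = -2*½ = -1)
z = -1 (z = 0 - 1 = -1)
E = 4 (E = 6 - 1*1*2 = 6 - 1*2 = 6 - 2 = 4)
E - 46*(-91) = 4 - 46*(-91) = 4 + 4186 = 4190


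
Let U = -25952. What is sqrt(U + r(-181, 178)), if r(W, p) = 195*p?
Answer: sqrt(8758) ≈ 93.584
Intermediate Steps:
sqrt(U + r(-181, 178)) = sqrt(-25952 + 195*178) = sqrt(-25952 + 34710) = sqrt(8758)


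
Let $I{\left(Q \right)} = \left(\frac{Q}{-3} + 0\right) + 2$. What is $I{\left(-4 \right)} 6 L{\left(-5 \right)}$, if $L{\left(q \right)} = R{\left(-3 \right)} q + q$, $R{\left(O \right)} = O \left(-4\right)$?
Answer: $-1300$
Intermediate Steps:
$R{\left(O \right)} = - 4 O$
$L{\left(q \right)} = 13 q$ ($L{\left(q \right)} = \left(-4\right) \left(-3\right) q + q = 12 q + q = 13 q$)
$I{\left(Q \right)} = 2 - \frac{Q}{3}$ ($I{\left(Q \right)} = \left(Q \left(- \frac{1}{3}\right) + 0\right) + 2 = \left(- \frac{Q}{3} + 0\right) + 2 = - \frac{Q}{3} + 2 = 2 - \frac{Q}{3}$)
$I{\left(-4 \right)} 6 L{\left(-5 \right)} = \left(2 - - \frac{4}{3}\right) 6 \cdot 13 \left(-5\right) = \left(2 + \frac{4}{3}\right) 6 \left(-65\right) = \frac{10}{3} \cdot 6 \left(-65\right) = 20 \left(-65\right) = -1300$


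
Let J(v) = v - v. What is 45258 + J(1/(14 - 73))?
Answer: 45258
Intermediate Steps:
J(v) = 0
45258 + J(1/(14 - 73)) = 45258 + 0 = 45258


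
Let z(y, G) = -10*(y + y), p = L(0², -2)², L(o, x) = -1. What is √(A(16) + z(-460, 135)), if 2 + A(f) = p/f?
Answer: √147169/4 ≈ 95.906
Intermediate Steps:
p = 1 (p = (-1)² = 1)
z(y, G) = -20*y
A(f) = -2 + 1/f
√(A(16) + z(-460, 135)) = √((-2 + 1/16) - 20*(-460)) = √((-2 + 1/16) + 9200) = √(-31/16 + 9200) = √(147169/16) = √147169/4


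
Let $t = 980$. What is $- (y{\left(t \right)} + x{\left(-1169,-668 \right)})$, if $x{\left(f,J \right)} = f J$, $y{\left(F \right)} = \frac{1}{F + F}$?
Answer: $- \frac{1530548321}{1960} \approx -7.8089 \cdot 10^{5}$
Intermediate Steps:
$y{\left(F \right)} = \frac{1}{2 F}$
$x{\left(f,J \right)} = J f$
$- (y{\left(t \right)} + x{\left(-1169,-668 \right)}) = - (\frac{1}{2 \cdot 980} - -780892) = - (\frac{1}{2} \cdot \frac{1}{980} + 780892) = - (\frac{1}{1960} + 780892) = \left(-1\right) \frac{1530548321}{1960} = - \frac{1530548321}{1960}$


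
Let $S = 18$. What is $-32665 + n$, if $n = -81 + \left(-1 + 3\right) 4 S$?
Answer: $-32602$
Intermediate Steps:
$n = 63$ ($n = -81 + \left(-1 + 3\right) 4 \cdot 18 = -81 + 2 \cdot 4 \cdot 18 = -81 + 8 \cdot 18 = -81 + 144 = 63$)
$-32665 + n = -32665 + 63 = -32602$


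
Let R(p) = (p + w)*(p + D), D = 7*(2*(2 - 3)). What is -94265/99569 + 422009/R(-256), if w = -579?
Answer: 7314889/7906950 ≈ 0.92512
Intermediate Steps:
D = -14 (D = 7*(2*(-1)) = 7*(-2) = -14)
R(p) = (-579 + p)*(-14 + p) (R(p) = (p - 579)*(p - 14) = (-579 + p)*(-14 + p))
-94265/99569 + 422009/R(-256) = -94265/99569 + 422009/(8106 + (-256)² - 593*(-256)) = -94265*1/99569 + 422009/(8106 + 65536 + 151808) = -5545/5857 + 422009/225450 = -5545/5857 + 422009*(1/225450) = -5545/5857 + 2527/1350 = 7314889/7906950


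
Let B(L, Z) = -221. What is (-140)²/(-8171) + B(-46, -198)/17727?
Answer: -349254991/144847317 ≈ -2.4112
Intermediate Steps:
(-140)²/(-8171) + B(-46, -198)/17727 = (-140)²/(-8171) - 221/17727 = 19600*(-1/8171) - 221*1/17727 = -19600/8171 - 221/17727 = -349254991/144847317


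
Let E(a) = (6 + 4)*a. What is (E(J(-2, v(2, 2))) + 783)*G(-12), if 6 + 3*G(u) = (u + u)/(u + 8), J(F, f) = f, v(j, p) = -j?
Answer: 0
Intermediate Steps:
G(u) = -2 + 2*u/(3*(8 + u)) (G(u) = -2 + ((u + u)/(u + 8))/3 = -2 + ((2*u)/(8 + u))/3 = -2 + (2*u/(8 + u))/3 = -2 + 2*u/(3*(8 + u)))
E(a) = 10*a
(E(J(-2, v(2, 2))) + 783)*G(-12) = (10*(-1*2) + 783)*(4*(-12 - 1*(-12))/(3*(8 - 12))) = (10*(-2) + 783)*((4/3)*(-12 + 12)/(-4)) = (-20 + 783)*((4/3)*(-¼)*0) = 763*0 = 0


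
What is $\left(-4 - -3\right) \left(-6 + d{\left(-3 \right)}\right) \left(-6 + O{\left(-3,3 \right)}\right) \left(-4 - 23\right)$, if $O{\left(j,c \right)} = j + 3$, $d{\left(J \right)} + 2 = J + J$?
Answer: $2268$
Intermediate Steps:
$d{\left(J \right)} = -2 + 2 J$ ($d{\left(J \right)} = -2 + \left(J + J\right) = -2 + 2 J$)
$O{\left(j,c \right)} = 3 + j$
$\left(-4 - -3\right) \left(-6 + d{\left(-3 \right)}\right) \left(-6 + O{\left(-3,3 \right)}\right) \left(-4 - 23\right) = \left(-4 - -3\right) \left(-6 + \left(-2 + 2 \left(-3\right)\right)\right) \left(-6 + \left(3 - 3\right)\right) \left(-4 - 23\right) = \left(-4 + 3\right) \left(-6 - 8\right) \left(-6 + 0\right) \left(-4 - 23\right) = - \left(-6 - 8\right) \left(-6\right) \left(-27\right) = - \left(-14\right) \left(-6\right) \left(-27\right) = \left(-1\right) 84 \left(-27\right) = \left(-84\right) \left(-27\right) = 2268$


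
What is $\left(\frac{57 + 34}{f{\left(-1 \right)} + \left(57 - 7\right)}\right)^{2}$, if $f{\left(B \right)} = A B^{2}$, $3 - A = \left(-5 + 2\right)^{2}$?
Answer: $\frac{8281}{1936} \approx 4.2774$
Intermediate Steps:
$A = -6$ ($A = 3 - \left(-5 + 2\right)^{2} = 3 - \left(-3\right)^{2} = 3 - 9 = -6$)
$f{\left(B \right)} = - 6 B^{2}$
$\left(\frac{57 + 34}{f{\left(-1 \right)} + \left(57 - 7\right)}\right)^{2} = \left(\frac{57 + 34}{- 6 \left(-1\right)^{2} + \left(57 - 7\right)}\right)^{2} = \left(\frac{91}{\left(-6\right) 1 + \left(57 - 7\right)}\right)^{2} = \left(\frac{91}{-6 + 50}\right)^{2} = \left(\frac{91}{44}\right)^{2} = \frac{8281}{1936}$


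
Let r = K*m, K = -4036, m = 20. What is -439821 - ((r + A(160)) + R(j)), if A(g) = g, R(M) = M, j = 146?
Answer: -359407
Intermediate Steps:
r = -80720 (r = -4036*20 = -80720)
-439821 - ((r + A(160)) + R(j)) = -439821 - ((-80720 + 160) + 146) = -439821 - (-80560 + 146) = -439821 - 1*(-80414) = -439821 + 80414 = -359407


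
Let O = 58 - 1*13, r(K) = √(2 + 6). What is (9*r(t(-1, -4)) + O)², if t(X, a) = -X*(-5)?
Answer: 2673 + 1620*√2 ≈ 4964.0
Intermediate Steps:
t(X, a) = 5*X
r(K) = 2*√2 (r(K) = √8 = 2*√2)
O = 45 (O = 58 - 13 = 45)
(9*r(t(-1, -4)) + O)² = (9*(2*√2) + 45)² = (18*√2 + 45)² = (45 + 18*√2)²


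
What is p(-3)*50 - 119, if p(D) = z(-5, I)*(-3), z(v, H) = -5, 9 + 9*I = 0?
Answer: 631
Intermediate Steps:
I = -1 (I = -1 + (⅑)*0 = -1 + 0 = -1)
p(D) = 15 (p(D) = -5*(-3) = 15)
p(-3)*50 - 119 = 15*50 - 119 = 750 - 119 = 631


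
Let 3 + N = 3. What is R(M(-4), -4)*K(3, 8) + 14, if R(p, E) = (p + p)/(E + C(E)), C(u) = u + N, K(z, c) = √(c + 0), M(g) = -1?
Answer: 14 + √2/2 ≈ 14.707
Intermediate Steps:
N = 0 (N = -3 + 3 = 0)
K(z, c) = √c
C(u) = u (C(u) = u + 0 = u)
R(p, E) = p/E (R(p, E) = (p + p)/(E + E) = (2*p)/((2*E)) = (2*p)*(1/(2*E)) = p/E)
R(M(-4), -4)*K(3, 8) + 14 = (-1/(-4))*√8 + 14 = (-1*(-¼))*(2*√2) + 14 = (2*√2)/4 + 14 = √2/2 + 14 = 14 + √2/2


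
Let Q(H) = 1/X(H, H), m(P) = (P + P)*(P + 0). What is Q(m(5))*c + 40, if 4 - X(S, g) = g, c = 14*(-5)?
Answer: 955/23 ≈ 41.522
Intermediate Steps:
c = -70
m(P) = 2*P² (m(P) = (2*P)*P = 2*P²)
X(S, g) = 4 - g
Q(H) = 1/(4 - H)
Q(m(5))*c + 40 = -1/(-4 + 2*5²)*(-70) + 40 = -1/(-4 + 2*25)*(-70) + 40 = -1/(-4 + 50)*(-70) + 40 = -1/46*(-70) + 40 = 35/23 + 40 = 955/23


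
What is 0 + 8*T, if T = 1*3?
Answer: 24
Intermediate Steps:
T = 3
0 + 8*T = 0 + 8*3 = 0 + 24 = 24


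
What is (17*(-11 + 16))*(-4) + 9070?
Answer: 8730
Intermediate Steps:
(17*(-11 + 16))*(-4) + 9070 = (17*5)*(-4) + 9070 = 85*(-4) + 9070 = -340 + 9070 = 8730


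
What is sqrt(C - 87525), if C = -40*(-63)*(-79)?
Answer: 3*I*sqrt(31845) ≈ 535.36*I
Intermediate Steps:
C = -199080 (C = 2520*(-79) = -199080)
sqrt(C - 87525) = sqrt(-199080 - 87525) = sqrt(-286605) = 3*I*sqrt(31845)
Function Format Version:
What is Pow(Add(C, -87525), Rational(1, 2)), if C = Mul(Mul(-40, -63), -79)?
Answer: Mul(3, I, Pow(31845, Rational(1, 2))) ≈ Mul(535.36, I)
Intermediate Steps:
C = -199080 (C = Mul(2520, -79) = -199080)
Pow(Add(C, -87525), Rational(1, 2)) = Pow(Add(-199080, -87525), Rational(1, 2)) = Pow(-286605, Rational(1, 2)) = Mul(3, I, Pow(31845, Rational(1, 2)))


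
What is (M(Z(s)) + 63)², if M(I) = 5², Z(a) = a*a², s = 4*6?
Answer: 7744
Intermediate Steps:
s = 24
Z(a) = a³
M(I) = 25
(M(Z(s)) + 63)² = (25 + 63)² = 88² = 7744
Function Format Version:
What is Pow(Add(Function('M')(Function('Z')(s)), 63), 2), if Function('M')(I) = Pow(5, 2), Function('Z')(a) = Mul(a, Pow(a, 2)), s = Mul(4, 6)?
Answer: 7744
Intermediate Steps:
s = 24
Function('Z')(a) = Pow(a, 3)
Function('M')(I) = 25
Pow(Add(Function('M')(Function('Z')(s)), 63), 2) = Pow(Add(25, 63), 2) = Pow(88, 2) = 7744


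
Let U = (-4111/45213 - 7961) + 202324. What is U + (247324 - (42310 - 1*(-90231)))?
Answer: 13977413987/45213 ≈ 3.0915e+5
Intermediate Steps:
U = 8787730208/45213 (U = (-4111*1/45213 - 7961) + 202324 = (-4111/45213 - 7961) + 202324 = -359944804/45213 + 202324 = 8787730208/45213 ≈ 1.9436e+5)
U + (247324 - (42310 - 1*(-90231))) = 8787730208/45213 + (247324 - (42310 - 1*(-90231))) = 8787730208/45213 + (247324 - (42310 + 90231)) = 8787730208/45213 + (247324 - 1*132541) = 8787730208/45213 + (247324 - 132541) = 8787730208/45213 + 114783 = 13977413987/45213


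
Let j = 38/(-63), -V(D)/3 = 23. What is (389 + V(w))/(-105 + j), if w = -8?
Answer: -20160/6653 ≈ -3.0302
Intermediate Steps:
V(D) = -69 (V(D) = -3*23 = -69)
j = -38/63 (j = 38*(-1/63) = -38/63 ≈ -0.60317)
(389 + V(w))/(-105 + j) = (389 - 69)/(-105 - 38/63) = 320/(-6653/63) = 320*(-63/6653) = -20160/6653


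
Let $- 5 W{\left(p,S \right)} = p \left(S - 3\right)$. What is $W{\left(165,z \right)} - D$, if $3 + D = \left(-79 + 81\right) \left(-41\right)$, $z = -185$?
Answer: $6289$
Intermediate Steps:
$W{\left(p,S \right)} = - \frac{p \left(-3 + S\right)}{5}$ ($W{\left(p,S \right)} = - \frac{p \left(S - 3\right)}{5} = - \frac{p \left(-3 + S\right)}{5}$)
$D = -85$ ($D = -3 + \left(-79 + 81\right) \left(-41\right) = -3 + 2 \left(-41\right) = -3 - 82 = -85$)
$W{\left(165,z \right)} - D = \frac{1}{5} \cdot 165 \left(3 - -185\right) - -85 = \frac{1}{5} \cdot 165 \left(3 + 185\right) + 85 = \frac{1}{5} \cdot 165 \cdot 188 + 85 = 6204 + 85 = 6289$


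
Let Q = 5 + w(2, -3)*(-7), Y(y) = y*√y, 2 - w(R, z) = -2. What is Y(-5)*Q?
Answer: 115*I*√5 ≈ 257.15*I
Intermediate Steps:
w(R, z) = 4 (w(R, z) = 2 - 1*(-2) = 2 + 2 = 4)
Y(y) = y^(3/2)
Q = -23 (Q = 5 + 4*(-7) = 5 - 28 = -23)
Y(-5)*Q = (-5)^(3/2)*(-23) = -5*I*√5*(-23) = 115*I*√5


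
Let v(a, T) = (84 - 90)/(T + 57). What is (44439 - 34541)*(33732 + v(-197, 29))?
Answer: 14356781754/43 ≈ 3.3388e+8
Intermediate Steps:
v(a, T) = -6/(57 + T)
(44439 - 34541)*(33732 + v(-197, 29)) = (44439 - 34541)*(33732 - 6/(57 + 29)) = 9898*(33732 - 6/86) = 9898*(33732 - 6*1/86) = 9898*(33732 - 3/43) = 9898*(1450473/43) = 14356781754/43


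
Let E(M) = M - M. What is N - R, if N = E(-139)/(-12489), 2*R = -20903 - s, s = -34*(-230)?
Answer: 28723/2 ≈ 14362.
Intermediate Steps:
s = 7820
E(M) = 0
R = -28723/2 (R = (-20903 - 1*7820)/2 = (-20903 - 7820)/2 = (1/2)*(-28723) = -28723/2 ≈ -14362.)
N = 0 (N = 0/(-12489) = 0*(-1/12489) = 0)
N - R = 0 - 1*(-28723/2) = 0 + 28723/2 = 28723/2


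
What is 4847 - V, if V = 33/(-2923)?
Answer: 14167814/2923 ≈ 4847.0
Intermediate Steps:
V = -33/2923 (V = 33*(-1/2923) = -33/2923 ≈ -0.011290)
4847 - V = 4847 - 1*(-33/2923) = 4847 + 33/2923 = 14167814/2923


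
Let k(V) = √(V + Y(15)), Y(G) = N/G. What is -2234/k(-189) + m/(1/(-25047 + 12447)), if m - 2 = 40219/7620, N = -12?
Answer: -11646390/127 + 2234*I*√4745/949 ≈ -91704.0 + 162.16*I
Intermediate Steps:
Y(G) = -12/G
m = 55459/7620 (m = 2 + 40219/7620 = 55459/7620 ≈ 7.2781)
k(V) = √(-⅘ + V) (k(V) = √(V - 12/15) = √(V - 12*1/15) = √(V - ⅘) = √(-⅘ + V))
-2234/k(-189) + m/(1/(-25047 + 12447)) = -2234*5/√(-20 + 25*(-189)) + 55459/(7620*(1/(-25047 + 12447))) = -2234*5/√(-20 - 4725) + 55459/(7620*(1/(-12600))) = -2234*(-I*√4745/949) + 55459/(7620*(-1/12600)) = -2234*(-I*√4745/949) + (55459/7620)*(-12600) = -2234*(-I*√4745/949) - 11646390/127 = -(-2234)*I*√4745/949 - 11646390/127 = 2234*I*√4745/949 - 11646390/127 = -11646390/127 + 2234*I*√4745/949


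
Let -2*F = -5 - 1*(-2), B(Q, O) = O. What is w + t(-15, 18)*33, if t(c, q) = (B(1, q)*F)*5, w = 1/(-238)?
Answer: 1060289/238 ≈ 4455.0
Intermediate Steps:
w = -1/238 ≈ -0.0042017
F = 3/2 (F = -(-5 - 1*(-2))/2 = -(-5 + 2)/2 = -½*(-3) = 3/2 ≈ 1.5000)
t(c, q) = 15*q/2 (t(c, q) = (q*(3/2))*5 = (3*q/2)*5 = 15*q/2)
w + t(-15, 18)*33 = -1/238 + ((15/2)*18)*33 = -1/238 + 135*33 = -1/238 + 4455 = 1060289/238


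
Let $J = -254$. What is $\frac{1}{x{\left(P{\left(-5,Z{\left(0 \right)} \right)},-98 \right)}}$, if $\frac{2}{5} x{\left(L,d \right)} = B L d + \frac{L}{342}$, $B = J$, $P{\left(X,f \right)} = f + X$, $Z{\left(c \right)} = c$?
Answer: $- \frac{684}{212826625} \approx -3.2139 \cdot 10^{-6}$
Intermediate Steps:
$P{\left(X,f \right)} = X + f$
$B = -254$
$x{\left(L,d \right)} = \frac{5 L}{684} - 635 L d$ ($x{\left(L,d \right)} = \frac{5 \left(- 254 L d + \frac{L}{342}\right)}{2} = \frac{5 \left(\frac{L}{342} - 254 L d\right)}{2} = \frac{5 L}{684} - 635 L d$)
$\frac{1}{x{\left(P{\left(-5,Z{\left(0 \right)} \right)},-98 \right)}} = \frac{1}{\frac{5}{684} \left(-5 + 0\right) \left(1 - -8513064\right)} = \frac{1}{\frac{5}{684} \left(-5\right) \left(1 + 8513064\right)} = \frac{1}{\frac{5}{684} \left(-5\right) 8513065} = \frac{1}{- \frac{212826625}{684}} = - \frac{684}{212826625}$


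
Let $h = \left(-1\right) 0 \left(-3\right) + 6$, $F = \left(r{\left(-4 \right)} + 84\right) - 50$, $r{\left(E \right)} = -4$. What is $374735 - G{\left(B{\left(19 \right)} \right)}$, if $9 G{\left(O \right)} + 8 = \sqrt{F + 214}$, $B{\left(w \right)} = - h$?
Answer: $\frac{3372623}{9} - \frac{2 \sqrt{61}}{9} \approx 3.7473 \cdot 10^{5}$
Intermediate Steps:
$F = 30$ ($F = \left(-4 + 84\right) - 50 = 80 - 50 = 30$)
$h = 6$ ($h = 0 \left(-3\right) + 6 = 0 + 6 = 6$)
$B{\left(w \right)} = -6$ ($B{\left(w \right)} = \left(-1\right) 6 = -6$)
$G{\left(O \right)} = - \frac{8}{9} + \frac{2 \sqrt{61}}{9}$ ($G{\left(O \right)} = - \frac{8}{9} + \frac{\sqrt{30 + 214}}{9} = - \frac{8}{9} + \frac{\sqrt{244}}{9} = - \frac{8}{9} + \frac{2 \sqrt{61}}{9}$)
$374735 - G{\left(B{\left(19 \right)} \right)} = 374735 - \left(- \frac{8}{9} + \frac{2 \sqrt{61}}{9}\right) = 374735 + \left(\frac{8}{9} - \frac{2 \sqrt{61}}{9}\right) = \frac{3372623}{9} - \frac{2 \sqrt{61}}{9}$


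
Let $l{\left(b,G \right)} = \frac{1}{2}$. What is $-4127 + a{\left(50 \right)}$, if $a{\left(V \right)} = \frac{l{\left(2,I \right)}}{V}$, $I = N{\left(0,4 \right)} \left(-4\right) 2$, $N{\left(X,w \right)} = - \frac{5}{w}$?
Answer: $- \frac{412699}{100} \approx -4127.0$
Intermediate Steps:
$I = 10$ ($I = - \frac{5}{4} \left(-4\right) 2 = \left(-5\right) \frac{1}{4} \left(-4\right) 2 = \left(- \frac{5}{4}\right) \left(-4\right) 2 = 5 \cdot 2 = 10$)
$l{\left(b,G \right)} = \frac{1}{2}$
$a{\left(V \right)} = \frac{1}{2 V}$
$-4127 + a{\left(50 \right)} = -4127 + \frac{1}{2 \cdot 50} = -4127 + \frac{1}{2} \cdot \frac{1}{50} = -4127 + \frac{1}{100} = - \frac{412699}{100}$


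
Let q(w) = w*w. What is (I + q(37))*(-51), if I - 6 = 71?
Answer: -73746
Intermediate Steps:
q(w) = w**2
I = 77 (I = 6 + 71 = 77)
(I + q(37))*(-51) = (77 + 37**2)*(-51) = (77 + 1369)*(-51) = 1446*(-51) = -73746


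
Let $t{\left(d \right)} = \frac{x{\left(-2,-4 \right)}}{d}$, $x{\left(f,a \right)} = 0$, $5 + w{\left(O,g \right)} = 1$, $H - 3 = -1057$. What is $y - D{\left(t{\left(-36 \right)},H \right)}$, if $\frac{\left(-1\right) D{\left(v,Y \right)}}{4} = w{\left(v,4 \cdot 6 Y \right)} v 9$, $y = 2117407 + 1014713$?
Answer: $3132120$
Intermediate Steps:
$H = -1054$ ($H = 3 - 1057 = -1054$)
$w{\left(O,g \right)} = -4$ ($w{\left(O,g \right)} = -5 + 1 = -4$)
$y = 3132120$
$t{\left(d \right)} = 0$ ($t{\left(d \right)} = \frac{0}{d} = 0$)
$D{\left(v,Y \right)} = 144 v$ ($D{\left(v,Y \right)} = - 4 - 4 v 9 = - 4 \left(- 36 v\right) = 144 v$)
$y - D{\left(t{\left(-36 \right)},H \right)} = 3132120 - 144 \cdot 0 = 3132120 - 0 = 3132120 + 0 = 3132120$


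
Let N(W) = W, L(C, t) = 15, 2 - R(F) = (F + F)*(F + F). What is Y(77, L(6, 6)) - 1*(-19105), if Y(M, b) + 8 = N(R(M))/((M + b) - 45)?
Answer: 873845/47 ≈ 18592.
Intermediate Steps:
R(F) = 2 - 4*F**2 (R(F) = 2 - (F + F)*(F + F) = 2 - 2*F*2*F = 2 - 4*F**2)
Y(M, b) = -8 + (2 - 4*M**2)/(-45 + M + b) (Y(M, b) = -8 + (2 - 4*M**2)/((M + b) - 45) = -8 + (2 - 4*M**2)/(-45 + M + b))
Y(77, L(6, 6)) - 1*(-19105) = 2*(181 - 4*77 - 4*15 - 2*77**2)/(-45 + 77 + 15) - 1*(-19105) = 2*(181 - 308 - 60 - 2*5929)/47 + 19105 = 2*(1/47)*(181 - 308 - 60 - 11858) + 19105 = 2*(1/47)*(-12045) + 19105 = -24090/47 + 19105 = 873845/47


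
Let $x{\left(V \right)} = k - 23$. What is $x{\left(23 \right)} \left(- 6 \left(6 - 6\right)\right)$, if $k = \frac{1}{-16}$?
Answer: $0$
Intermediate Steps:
$k = - \frac{1}{16} \approx -0.0625$
$x{\left(V \right)} = - \frac{369}{16}$ ($x{\left(V \right)} = - \frac{1}{16} - 23 = - \frac{369}{16}$)
$x{\left(23 \right)} \left(- 6 \left(6 - 6\right)\right) = - \frac{369 \left(- 6 \left(6 - 6\right)\right)}{16} = - \frac{369 \left(\left(-6\right) 0\right)}{16} = \left(- \frac{369}{16}\right) 0 = 0$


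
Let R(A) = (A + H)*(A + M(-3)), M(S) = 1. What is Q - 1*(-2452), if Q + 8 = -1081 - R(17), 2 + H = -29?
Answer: 1615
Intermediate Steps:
H = -31 (H = -2 - 29 = -31)
R(A) = (1 + A)*(-31 + A) (R(A) = (A - 31)*(A + 1) = (-31 + A)*(1 + A) = (1 + A)*(-31 + A))
Q = -837 (Q = -8 + (-1081 - (-31 + 17**2 - 30*17)) = -8 + (-1081 - (-31 + 289 - 510)) = -8 + (-1081 - 1*(-252)) = -8 + (-1081 + 252) = -8 - 829 = -837)
Q - 1*(-2452) = -837 - 1*(-2452) = -837 + 2452 = 1615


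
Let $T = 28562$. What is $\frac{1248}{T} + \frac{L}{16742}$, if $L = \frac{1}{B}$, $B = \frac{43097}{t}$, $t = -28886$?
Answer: $\frac{20446462855}{468371343577} \approx 0.043654$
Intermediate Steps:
$B = - \frac{43097}{28886}$ ($B = \frac{43097}{-28886} = 43097 \left(- \frac{1}{28886}\right) = - \frac{43097}{28886} \approx -1.492$)
$L = - \frac{28886}{43097}$ ($L = \frac{1}{- \frac{43097}{28886}} = - \frac{28886}{43097} \approx -0.67026$)
$\frac{1248}{T} + \frac{L}{16742} = \frac{1248}{28562} - \frac{28886}{43097 \cdot 16742} = 1248 \cdot \frac{1}{28562} - \frac{1313}{32796817} = \frac{624}{14281} - \frac{1313}{32796817} = \frac{20446462855}{468371343577}$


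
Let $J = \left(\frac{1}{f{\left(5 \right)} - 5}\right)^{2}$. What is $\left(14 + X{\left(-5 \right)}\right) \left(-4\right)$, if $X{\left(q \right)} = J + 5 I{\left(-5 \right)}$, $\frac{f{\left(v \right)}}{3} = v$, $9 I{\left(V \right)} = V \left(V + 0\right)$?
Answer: $- \frac{25109}{225} \approx -111.6$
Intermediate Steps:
$I{\left(V \right)} = \frac{V^{2}}{9}$ ($I{\left(V \right)} = \frac{V \left(V + 0\right)}{9} = \frac{V V}{9} = \frac{V^{2}}{9}$)
$f{\left(v \right)} = 3 v$
$J = \frac{1}{100}$ ($J = \left(\frac{1}{3 \cdot 5 - 5}\right)^{2} = \left(\frac{1}{15 - 5}\right)^{2} = \left(\frac{1}{10}\right)^{2} = \frac{1}{100} \approx 0.01$)
$X{\left(q \right)} = \frac{12509}{900}$ ($X{\left(q \right)} = \frac{1}{100} + 5 \frac{\left(-5\right)^{2}}{9} = \frac{1}{100} + 5 \cdot \frac{1}{9} \cdot 25 = \frac{1}{100} + 5 \cdot \frac{25}{9} = \frac{1}{100} + \frac{125}{9} = \frac{12509}{900}$)
$\left(14 + X{\left(-5 \right)}\right) \left(-4\right) = \left(14 + \frac{12509}{900}\right) \left(-4\right) = \frac{25109}{900} \left(-4\right) = - \frac{25109}{225}$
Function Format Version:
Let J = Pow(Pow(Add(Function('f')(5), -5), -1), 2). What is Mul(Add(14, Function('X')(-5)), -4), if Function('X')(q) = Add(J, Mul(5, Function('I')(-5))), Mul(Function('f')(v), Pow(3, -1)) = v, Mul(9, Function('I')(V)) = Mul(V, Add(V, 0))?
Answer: Rational(-25109, 225) ≈ -111.60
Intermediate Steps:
Function('I')(V) = Mul(Rational(1, 9), Pow(V, 2)) (Function('I')(V) = Mul(Rational(1, 9), Mul(V, Add(V, 0))) = Mul(Rational(1, 9), Mul(V, V)) = Mul(Rational(1, 9), Pow(V, 2)))
Function('f')(v) = Mul(3, v)
J = Rational(1, 100) (J = Pow(Pow(Add(Mul(3, 5), -5), -1), 2) = Pow(Pow(Add(15, -5), -1), 2) = Pow(Pow(10, -1), 2) = Pow(Rational(1, 10), 2) = Rational(1, 100) ≈ 0.010000)
Function('X')(q) = Rational(12509, 900) (Function('X')(q) = Add(Rational(1, 100), Mul(5, Mul(Rational(1, 9), Pow(-5, 2)))) = Add(Rational(1, 100), Mul(5, Mul(Rational(1, 9), 25))) = Add(Rational(1, 100), Mul(5, Rational(25, 9))) = Add(Rational(1, 100), Rational(125, 9)) = Rational(12509, 900))
Mul(Add(14, Function('X')(-5)), -4) = Mul(Add(14, Rational(12509, 900)), -4) = Mul(Rational(25109, 900), -4) = Rational(-25109, 225)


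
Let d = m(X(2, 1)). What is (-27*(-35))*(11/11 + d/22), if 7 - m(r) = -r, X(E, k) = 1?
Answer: 14175/11 ≈ 1288.6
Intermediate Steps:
m(r) = 7 + r (m(r) = 7 - (-1)*r = 7 + r)
d = 8 (d = 7 + 1 = 8)
(-27*(-35))*(11/11 + d/22) = (-27*(-35))*(11/11 + 8/22) = 945*(11*(1/11) + 8*(1/22)) = 945*(1 + 4/11) = 945*(15/11) = 14175/11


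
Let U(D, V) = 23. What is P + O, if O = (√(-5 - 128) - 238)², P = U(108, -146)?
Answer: 56534 - 476*I*√133 ≈ 56534.0 - 5489.5*I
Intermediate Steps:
P = 23
O = (-238 + I*√133)² (O = (√(-133) - 238)² = (I*√133 - 238)² = (-238 + I*√133)² ≈ 56511.0 - 5489.5*I)
P + O = 23 + (238 - I*√133)²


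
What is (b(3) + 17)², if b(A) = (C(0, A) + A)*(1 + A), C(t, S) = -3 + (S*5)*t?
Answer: 289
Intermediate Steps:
C(t, S) = -3 + 5*S*t (C(t, S) = -3 + (5*S)*t = -3 + 5*S*t)
b(A) = (1 + A)*(-3 + A) (b(A) = ((-3 + 5*A*0) + A)*(1 + A) = ((-3 + 0) + A)*(1 + A) = (-3 + A)*(1 + A) = (1 + A)*(-3 + A))
(b(3) + 17)² = ((-3 + 3² - 2*3) + 17)² = ((-3 + 9 - 6) + 17)² = (0 + 17)² = 17² = 289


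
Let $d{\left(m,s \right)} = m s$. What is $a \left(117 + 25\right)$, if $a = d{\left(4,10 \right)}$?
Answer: $5680$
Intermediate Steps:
$a = 40$ ($a = 4 \cdot 10 = 40$)
$a \left(117 + 25\right) = 40 \left(117 + 25\right) = 40 \cdot 142 = 5680$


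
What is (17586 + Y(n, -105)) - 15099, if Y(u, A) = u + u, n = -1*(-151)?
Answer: 2789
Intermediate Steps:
n = 151
Y(u, A) = 2*u
(17586 + Y(n, -105)) - 15099 = (17586 + 2*151) - 15099 = (17586 + 302) - 15099 = 17888 - 15099 = 2789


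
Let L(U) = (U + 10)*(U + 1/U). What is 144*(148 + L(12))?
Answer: 59592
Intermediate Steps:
L(U) = (10 + U)*(U + 1/U)
144*(148 + L(12)) = 144*(148 + (1 + 12² + 10*12 + 10/12)) = 144*(148 + (1 + 144 + 120 + 10*(1/12))) = 144*(148 + (1 + 144 + 120 + ⅚)) = 144*(148 + 1595/6) = 144*(2483/6) = 59592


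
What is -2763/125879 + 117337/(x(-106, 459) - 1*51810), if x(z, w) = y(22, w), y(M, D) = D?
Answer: -14912147036/6464012529 ≈ -2.3069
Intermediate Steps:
x(z, w) = w
-2763/125879 + 117337/(x(-106, 459) - 1*51810) = -2763/125879 + 117337/(459 - 1*51810) = -2763*1/125879 + 117337/(459 - 51810) = -2763/125879 + 117337/(-51351) = -2763/125879 + 117337*(-1/51351) = -2763/125879 - 117337/51351 = -14912147036/6464012529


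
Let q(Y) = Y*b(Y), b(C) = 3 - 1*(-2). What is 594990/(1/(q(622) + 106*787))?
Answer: 51485674680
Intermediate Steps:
b(C) = 5 (b(C) = 3 + 2 = 5)
q(Y) = 5*Y (q(Y) = Y*5 = 5*Y)
594990/(1/(q(622) + 106*787)) = 594990/(1/(5*622 + 106*787)) = 594990/(1/(3110 + 83422)) = 594990/(1/86532) = 594990*86532 = 51485674680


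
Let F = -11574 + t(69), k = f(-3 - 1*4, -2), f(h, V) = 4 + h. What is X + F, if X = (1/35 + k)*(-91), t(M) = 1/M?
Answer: -3899737/345 ≈ -11304.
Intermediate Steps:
k = -3 (k = 4 + (-3 - 1*4) = 4 + (-3 - 4) = 4 - 7 = -3)
F = -798605/69 (F = -11574 + 1/69 = -798605/69 ≈ -11574.)
X = 1352/5 (X = (1/35 - 3)*(-91) = -104/35*(-91) = 1352/5 ≈ 270.40)
X + F = 1352/5 - 798605/69 = -3899737/345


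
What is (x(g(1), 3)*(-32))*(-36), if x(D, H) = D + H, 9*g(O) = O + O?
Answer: 3712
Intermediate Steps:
g(O) = 2*O/9 (g(O) = (O + O)/9 = (2*O)/9 = 2*O/9)
(x(g(1), 3)*(-32))*(-36) = (((2/9)*1 + 3)*(-32))*(-36) = ((2/9 + 3)*(-32))*(-36) = ((29/9)*(-32))*(-36) = -928/9*(-36) = 3712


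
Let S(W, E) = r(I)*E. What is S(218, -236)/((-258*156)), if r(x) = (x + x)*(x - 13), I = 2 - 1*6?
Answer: 4012/5031 ≈ 0.79746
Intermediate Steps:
I = -4 (I = 2 - 6 = -4)
r(x) = 2*x*(-13 + x) (r(x) = (2*x)*(-13 + x) = 2*x*(-13 + x))
S(W, E) = 136*E (S(W, E) = (2*(-4)*(-13 - 4))*E = (2*(-4)*(-17))*E = 136*E)
S(218, -236)/((-258*156)) = (136*(-236))/((-258*156)) = -32096/(-40248) = -32096*(-1/40248) = 4012/5031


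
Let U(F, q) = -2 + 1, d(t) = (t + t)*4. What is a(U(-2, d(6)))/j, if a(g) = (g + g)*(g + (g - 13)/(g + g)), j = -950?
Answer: 6/475 ≈ 0.012632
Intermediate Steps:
d(t) = 8*t (d(t) = (2*t)*4 = 8*t)
U(F, q) = -1
a(g) = 2*g*(g + (-13 + g)/(2*g)) (a(g) = (2*g)*(g + (-13 + g)/((2*g))) = (2*g)*(g + (-13 + g)*(1/(2*g))) = (2*g)*(g + (-13 + g)/(2*g)) = 2*g*(g + (-13 + g)/(2*g)))
a(U(-2, d(6)))/j = (-13 - 1 + 2*(-1)²)/(-950) = (-13 - 1 + 2*1)*(-1/950) = (-13 - 1 + 2)*(-1/950) = -12*(-1/950) = 6/475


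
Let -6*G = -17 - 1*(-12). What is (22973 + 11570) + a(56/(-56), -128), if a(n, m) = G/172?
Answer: 35648381/1032 ≈ 34543.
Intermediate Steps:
G = 5/6 (G = -(-17 - 1*(-12))/6 = -(-17 + 12)/6 = -1/6*(-5) = 5/6 ≈ 0.83333)
a(n, m) = 5/1032 (a(n, m) = (5/6)/172 = (5/6)*(1/172) = 5/1032)
(22973 + 11570) + a(56/(-56), -128) = (22973 + 11570) + 5/1032 = 34543 + 5/1032 = 35648381/1032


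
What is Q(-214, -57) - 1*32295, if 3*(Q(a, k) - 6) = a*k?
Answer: -28223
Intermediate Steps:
Q(a, k) = 6 + a*k/3 (Q(a, k) = 6 + (a*k)/3 = 6 + a*k/3)
Q(-214, -57) - 1*32295 = (6 + (⅓)*(-214)*(-57)) - 1*32295 = (6 + 4066) - 32295 = 4072 - 32295 = -28223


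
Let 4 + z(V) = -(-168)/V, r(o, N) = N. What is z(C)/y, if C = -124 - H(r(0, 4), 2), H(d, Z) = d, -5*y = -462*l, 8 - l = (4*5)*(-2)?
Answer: -425/354816 ≈ -0.0011978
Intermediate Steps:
l = 48 (l = 8 - 4*5*(-2) = 8 - 20*(-2) = 8 - 1*(-40) = 8 + 40 = 48)
y = 22176/5 (y = -(-462)*48/5 = -⅕*(-22176) = 22176/5 ≈ 4435.2)
C = -128 (C = -124 - 1*4 = -124 - 4 = -128)
z(V) = -4 + 168/V (z(V) = -4 - (-168)/V = -4 + 168/V)
z(C)/y = (-4 + 168/(-128))/(22176/5) = (-4 + 168*(-1/128))*(5/22176) = (-4 - 21/16)*(5/22176) = -85/16*5/22176 = -425/354816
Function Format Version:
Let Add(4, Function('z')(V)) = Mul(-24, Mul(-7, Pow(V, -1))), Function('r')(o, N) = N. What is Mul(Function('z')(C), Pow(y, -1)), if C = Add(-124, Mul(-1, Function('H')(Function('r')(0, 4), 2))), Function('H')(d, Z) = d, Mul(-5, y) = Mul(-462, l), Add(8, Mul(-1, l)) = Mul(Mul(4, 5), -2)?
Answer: Rational(-425, 354816) ≈ -0.0011978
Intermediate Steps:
l = 48 (l = Add(8, Mul(-1, Mul(Mul(4, 5), -2))) = Add(8, Mul(-1, Mul(20, -2))) = Add(8, Mul(-1, -40)) = Add(8, 40) = 48)
y = Rational(22176, 5) (y = Mul(Rational(-1, 5), Mul(-462, 48)) = Mul(Rational(-1, 5), -22176) = Rational(22176, 5) ≈ 4435.2)
C = -128 (C = Add(-124, Mul(-1, 4)) = Add(-124, -4) = -128)
Function('z')(V) = Add(-4, Mul(168, Pow(V, -1))) (Function('z')(V) = Add(-4, Mul(-24, Mul(-7, Pow(V, -1)))) = Add(-4, Mul(168, Pow(V, -1))))
Mul(Function('z')(C), Pow(y, -1)) = Mul(Add(-4, Mul(168, Pow(-128, -1))), Pow(Rational(22176, 5), -1)) = Mul(Add(-4, Mul(168, Rational(-1, 128))), Rational(5, 22176)) = Mul(Add(-4, Rational(-21, 16)), Rational(5, 22176)) = Mul(Rational(-85, 16), Rational(5, 22176)) = Rational(-425, 354816)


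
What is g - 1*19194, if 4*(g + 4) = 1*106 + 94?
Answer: -19148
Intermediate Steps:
g = 46 (g = -4 + (1*106 + 94)/4 = -4 + (106 + 94)/4 = -4 + (1/4)*200 = -4 + 50 = 46)
g - 1*19194 = 46 - 1*19194 = 46 - 19194 = -19148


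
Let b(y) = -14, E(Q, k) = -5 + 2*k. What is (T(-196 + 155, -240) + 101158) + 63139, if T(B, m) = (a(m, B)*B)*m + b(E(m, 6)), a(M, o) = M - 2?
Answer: -2216997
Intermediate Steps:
a(M, o) = -2 + M
T(B, m) = -14 + B*m*(-2 + m) (T(B, m) = ((-2 + m)*B)*m - 14 = (B*(-2 + m))*m - 14 = B*m*(-2 + m) - 14 = -14 + B*m*(-2 + m))
(T(-196 + 155, -240) + 101158) + 63139 = ((-14 + (-196 + 155)*(-240)*(-2 - 240)) + 101158) + 63139 = ((-14 - 41*(-240)*(-242)) + 101158) + 63139 = ((-14 - 2381280) + 101158) + 63139 = (-2381294 + 101158) + 63139 = -2280136 + 63139 = -2216997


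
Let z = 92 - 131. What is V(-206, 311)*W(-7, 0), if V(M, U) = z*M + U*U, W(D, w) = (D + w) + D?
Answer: -1466570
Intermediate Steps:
z = -39
W(D, w) = w + 2*D
V(M, U) = U² - 39*M (V(M, U) = -39*M + U*U = -39*M + U² = U² - 39*M)
V(-206, 311)*W(-7, 0) = (311² - 39*(-206))*(0 + 2*(-7)) = (96721 + 8034)*(0 - 14) = 104755*(-14) = -1466570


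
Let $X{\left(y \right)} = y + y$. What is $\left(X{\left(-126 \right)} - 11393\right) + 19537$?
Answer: $7892$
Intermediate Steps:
$X{\left(y \right)} = 2 y$
$\left(X{\left(-126 \right)} - 11393\right) + 19537 = \left(2 \left(-126\right) - 11393\right) + 19537 = \left(-252 - 11393\right) + 19537 = -11645 + 19537 = 7892$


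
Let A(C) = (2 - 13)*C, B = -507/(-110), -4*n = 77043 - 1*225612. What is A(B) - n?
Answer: -743859/20 ≈ -37193.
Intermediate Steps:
n = 148569/4 (n = -(77043 - 1*225612)/4 = -(77043 - 225612)/4 = -¼*(-148569) = 148569/4 ≈ 37142.)
B = 507/110 (B = -507*(-1/110) = 507/110 ≈ 4.6091)
A(C) = -11*C
A(B) - n = -11*507/110 - 1*148569/4 = -507/10 - 148569/4 = -743859/20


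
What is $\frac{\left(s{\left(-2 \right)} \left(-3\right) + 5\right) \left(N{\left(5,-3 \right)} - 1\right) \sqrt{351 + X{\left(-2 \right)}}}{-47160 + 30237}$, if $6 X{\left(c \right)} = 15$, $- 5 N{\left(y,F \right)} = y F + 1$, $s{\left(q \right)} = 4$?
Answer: $\frac{21 \sqrt{1414}}{56410} \approx 0.013999$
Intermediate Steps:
$N{\left(y,F \right)} = - \frac{1}{5} - \frac{F y}{5}$ ($N{\left(y,F \right)} = - \frac{y F + 1}{5} = - \frac{F y + 1}{5} = - \frac{1 + F y}{5} = - \frac{1}{5} - \frac{F y}{5}$)
$X{\left(c \right)} = \frac{5}{2}$ ($X{\left(c \right)} = \frac{1}{6} \cdot 15 = \frac{5}{2}$)
$\frac{\left(s{\left(-2 \right)} \left(-3\right) + 5\right) \left(N{\left(5,-3 \right)} - 1\right) \sqrt{351 + X{\left(-2 \right)}}}{-47160 + 30237} = \frac{\left(4 \left(-3\right) + 5\right) \left(\left(- \frac{1}{5} - \left(- \frac{3}{5}\right) 5\right) - 1\right) \sqrt{351 + \frac{5}{2}}}{-47160 + 30237} = \frac{\left(-12 + 5\right) \left(\left(- \frac{1}{5} + 3\right) - 1\right) \sqrt{\frac{707}{2}}}{-16923} = - 7 \left(\frac{14}{5} - 1\right) \frac{\sqrt{1414}}{2} \left(- \frac{1}{16923}\right) = \left(-7\right) \frac{9}{5} \frac{\sqrt{1414}}{2} \left(- \frac{1}{16923}\right) = - \frac{63 \frac{\sqrt{1414}}{2}}{5} \left(- \frac{1}{16923}\right) = - \frac{63 \sqrt{1414}}{10} \left(- \frac{1}{16923}\right) = \frac{21 \sqrt{1414}}{56410}$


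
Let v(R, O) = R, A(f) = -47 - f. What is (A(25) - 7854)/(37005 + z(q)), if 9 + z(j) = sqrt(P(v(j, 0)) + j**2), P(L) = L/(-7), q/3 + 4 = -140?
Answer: -28508501/133050296 + 72655*sqrt(21)/133050296 ≈ -0.21177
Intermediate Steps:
q = -432 (q = -12 + 3*(-140) = -12 - 420 = -432)
P(L) = -L/7 (P(L) = L*(-1/7) = -L/7)
z(j) = -9 + sqrt(j**2 - j/7) (z(j) = -9 + sqrt(-j/7 + j**2) = -9 + sqrt(j**2 - j/7))
(A(25) - 7854)/(37005 + z(q)) = ((-47 - 1*25) - 7854)/(37005 + (-9 + sqrt(7)*sqrt(-432*(-1 + 7*(-432)))/7)) = ((-47 - 25) - 7854)/(37005 + (-9 + sqrt(7)*sqrt(-432*(-1 - 3024))/7)) = (-72 - 7854)/(37005 + (-9 + sqrt(7)*sqrt(-432*(-3025))/7)) = -7926/(37005 + (-9 + sqrt(7)*sqrt(1306800)/7)) = -7926/(37005 + (-9 + sqrt(7)*(660*sqrt(3))/7)) = -7926/(37005 + (-9 + 660*sqrt(21)/7)) = -7926/(36996 + 660*sqrt(21)/7)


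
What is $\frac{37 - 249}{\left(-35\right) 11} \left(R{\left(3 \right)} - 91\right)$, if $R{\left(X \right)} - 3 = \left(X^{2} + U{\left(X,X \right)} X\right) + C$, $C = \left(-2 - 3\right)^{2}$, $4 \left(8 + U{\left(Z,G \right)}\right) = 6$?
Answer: $- \frac{2226}{55} \approx -40.473$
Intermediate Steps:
$U{\left(Z,G \right)} = - \frac{13}{2}$ ($U{\left(Z,G \right)} = -8 + \frac{1}{4} \cdot 6 = -8 + \frac{3}{2} = - \frac{13}{2}$)
$C = 25$ ($C = \left(-5\right)^{2} = 25$)
$R{\left(X \right)} = 28 + X^{2} - \frac{13 X}{2}$ ($R{\left(X \right)} = 3 + \left(\left(X^{2} - \frac{13 X}{2}\right) + 25\right) = 3 + \left(25 + X^{2} - \frac{13 X}{2}\right) = 28 + X^{2} - \frac{13 X}{2}$)
$\frac{37 - 249}{\left(-35\right) 11} \left(R{\left(3 \right)} - 91\right) = \frac{37 - 249}{\left(-35\right) 11} \left(\left(28 + 3^{2} - \frac{39}{2}\right) - 91\right) = \frac{37 - 249}{-385} \left(\left(28 + 9 - \frac{39}{2}\right) - 91\right) = \left(-212\right) \left(- \frac{1}{385}\right) \left(\frac{35}{2} - 91\right) = \frac{212}{385} \left(- \frac{147}{2}\right) = - \frac{2226}{55}$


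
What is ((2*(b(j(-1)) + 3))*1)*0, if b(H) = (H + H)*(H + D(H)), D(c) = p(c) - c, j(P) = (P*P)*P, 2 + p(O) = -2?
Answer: 0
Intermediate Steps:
p(O) = -4 (p(O) = -2 - 2 = -4)
j(P) = P³ (j(P) = P²*P = P³)
D(c) = -4 - c
b(H) = -8*H (b(H) = (H + H)*(H + (-4 - H)) = (2*H)*(-4) = -8*H)
((2*(b(j(-1)) + 3))*1)*0 = ((2*(-8*(-1)³ + 3))*1)*0 = ((2*(-8*(-1) + 3))*1)*0 = ((2*(8 + 3))*1)*0 = ((2*11)*1)*0 = (22*1)*0 = 22*0 = 0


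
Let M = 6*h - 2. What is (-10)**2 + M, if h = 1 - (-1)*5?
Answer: 134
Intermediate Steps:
h = 6 (h = 1 - 1*(-5) = 1 + 5 = 6)
M = 34 (M = 6*6 - 2 = 36 - 2 = 34)
(-10)**2 + M = (-10)**2 + 34 = 100 + 34 = 134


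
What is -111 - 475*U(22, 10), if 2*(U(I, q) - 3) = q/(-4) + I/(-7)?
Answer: -5483/28 ≈ -195.82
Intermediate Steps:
U(I, q) = 3 - q/8 - I/14 (U(I, q) = 3 + (q/(-4) + I/(-7))/2 = 3 + (q*(-¼) + I*(-⅐))/2 = 3 + (-q/4 - I/7)/2 = 3 + (-q/8 - I/14) = 3 - q/8 - I/14)
-111 - 475*U(22, 10) = -111 - 475*(3 - ⅛*10 - 1/14*22) = -111 - 475*(3 - 5/4 - 11/7) = -111 - 475*5/28 = -111 - 2375/28 = -5483/28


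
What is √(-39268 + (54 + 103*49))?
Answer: I*√34167 ≈ 184.84*I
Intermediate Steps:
√(-39268 + (54 + 103*49)) = √(-39268 + (54 + 5047)) = √(-39268 + 5101) = √(-34167) = I*√34167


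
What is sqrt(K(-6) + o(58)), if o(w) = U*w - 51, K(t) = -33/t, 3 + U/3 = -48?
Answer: I*sqrt(35678)/2 ≈ 94.443*I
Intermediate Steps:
U = -153 (U = -9 + 3*(-48) = -9 - 144 = -153)
o(w) = -51 - 153*w (o(w) = -153*w - 51 = -51 - 153*w)
sqrt(K(-6) + o(58)) = sqrt(-33/(-6) + (-51 - 153*58)) = sqrt(-33*(-1/6) + (-51 - 8874)) = sqrt(11/2 - 8925) = sqrt(-17839/2) = I*sqrt(35678)/2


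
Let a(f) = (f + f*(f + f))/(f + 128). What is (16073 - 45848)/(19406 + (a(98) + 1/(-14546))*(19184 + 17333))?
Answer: -48941107950/5159338127113 ≈ -0.0094859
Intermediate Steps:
a(f) = (f + 2*f²)/(128 + f) (a(f) = (f + f*(2*f))/(128 + f) = (f + 2*f²)/(128 + f))
(16073 - 45848)/(19406 + (a(98) + 1/(-14546))*(19184 + 17333)) = (16073 - 45848)/(19406 + (98*(1 + 2*98)/(128 + 98) + 1/(-14546))*(19184 + 17333)) = -29775/(19406 + (98*(1 + 196)/226 - 1/14546)*36517) = -29775/(19406 + (98*(1/226)*197 - 1/14546)*36517) = -29775/(19406 + (9653/113 - 1/14546)*36517) = -29775/(19406 + (140412425/1643698)*36517) = -29775/(19406 + 5127440523725/1643698) = -29775/5159338127113/1643698 = -29775*1643698/5159338127113 = -48941107950/5159338127113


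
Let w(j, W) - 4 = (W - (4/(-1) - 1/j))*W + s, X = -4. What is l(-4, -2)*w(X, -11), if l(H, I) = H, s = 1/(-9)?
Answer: -3011/9 ≈ -334.56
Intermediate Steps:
s = -⅑ ≈ -0.11111
w(j, W) = 35/9 + W*(4 + W + 1/j) (w(j, W) = 4 + ((W - (4/(-1) - 1/j))*W - ⅑) = 4 + ((W - (4*(-1) - 1/j))*W - ⅑) = 4 + ((W - (-4 - 1/j))*W - ⅑) = 4 + ((W + (4 + 1/j))*W - ⅑) = 4 + ((4 + W + 1/j)*W - ⅑) = 4 + (W*(4 + W + 1/j) - ⅑) = 4 + (-⅑ + W*(4 + W + 1/j)) = 35/9 + W*(4 + W + 1/j))
l(-4, -2)*w(X, -11) = -4*(35/9 + (-11)² + 4*(-11) - 11/(-4)) = -4*(35/9 + 121 - 44 - 11*(-¼)) = -4*(35/9 + 121 - 44 + 11/4) = -4*3011/36 = -3011/9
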